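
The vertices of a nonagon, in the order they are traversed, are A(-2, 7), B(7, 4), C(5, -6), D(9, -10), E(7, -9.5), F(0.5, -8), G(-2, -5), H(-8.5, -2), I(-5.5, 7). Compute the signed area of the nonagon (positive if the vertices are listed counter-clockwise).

-166.875

Apply the surveyor's formula: 2A = Σ (x_i·y_{i+1} − x_{i+1}·y_i), indices taken mod 9.
Σ = (-57) + (-62) + (4) + (-15.5) + (-51.25) + (-18.5) + (-38.5) + (-70.5) + (-24.5) = -333.75
Signed area = Σ/2 = -166.875 (negative ⇒ clockwise traversal).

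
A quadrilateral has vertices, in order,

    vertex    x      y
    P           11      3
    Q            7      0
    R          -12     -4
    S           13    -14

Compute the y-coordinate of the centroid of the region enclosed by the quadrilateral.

Apply the shoelace formula. First the cross-terms c_i = x_i·y_{i+1} − x_{i+1}·y_i:
  -21, -28, 220, 193  ⇒  2A = 364, A = 182.
Then Σ (y_i + y_{i+1})·c_i = -6034, so ȳ = -6034 / (6·182) = -431/78.

-431/78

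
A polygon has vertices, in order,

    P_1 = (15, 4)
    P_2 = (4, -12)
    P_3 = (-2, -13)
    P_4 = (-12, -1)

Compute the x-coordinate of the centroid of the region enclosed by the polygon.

Apply the surveyor's formula. First the cross-terms c_i = x_i·y_{i+1} − x_{i+1}·y_i:
  -196, -76, -154, -33  ⇒  2A = -459, A = -229.5.
Then Σ (x_i + x_{i+1})·c_i = -1819, so x̄ = -1819 / (6·(-229.5)) = 107/81.

107/81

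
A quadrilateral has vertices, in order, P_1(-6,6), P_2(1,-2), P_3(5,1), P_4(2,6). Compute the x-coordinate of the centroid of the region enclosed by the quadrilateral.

Apply the shoelace (surveyor's) formula. First the cross-terms c_i = x_i·y_{i+1} − x_{i+1}·y_i:
  6, 11, 28, 48  ⇒  2A = 93, A = 46.5.
Then Σ (x_i + x_{i+1})·c_i = 40, so x̄ = 40 / (6·46.5) = 40/279.

40/279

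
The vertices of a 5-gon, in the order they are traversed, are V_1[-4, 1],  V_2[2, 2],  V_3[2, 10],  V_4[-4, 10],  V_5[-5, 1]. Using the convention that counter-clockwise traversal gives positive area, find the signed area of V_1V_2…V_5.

55.5

Apply the surveyor's formula: 2A = Σ (x_i·y_{i+1} − x_{i+1}·y_i), indices taken mod 5.
Σ = (-10) + (16) + (60) + (46) + (-1) = 111
Signed area = Σ/2 = 55.5 (positive ⇒ counter-clockwise traversal).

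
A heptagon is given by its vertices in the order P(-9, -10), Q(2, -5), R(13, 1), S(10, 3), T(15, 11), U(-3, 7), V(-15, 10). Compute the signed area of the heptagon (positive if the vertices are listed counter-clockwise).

Apply Gauss's area formula: 2A = Σ (x_i·y_{i+1} − x_{i+1}·y_i), indices taken mod 7.
Σ = (65) + (67) + (29) + (65) + (138) + (75) + (240) = 679
Signed area = Σ/2 = 339.5 (positive ⇒ counter-clockwise traversal).

339.5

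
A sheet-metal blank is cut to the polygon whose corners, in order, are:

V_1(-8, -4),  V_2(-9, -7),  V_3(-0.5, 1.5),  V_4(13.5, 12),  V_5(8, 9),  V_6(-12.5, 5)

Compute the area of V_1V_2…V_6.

Σ = (20) + (-17) + (-26.25) + (25.5) + (152.5) + (90) = 244.75
Area = |Σ|/2 = 122.375.

122.375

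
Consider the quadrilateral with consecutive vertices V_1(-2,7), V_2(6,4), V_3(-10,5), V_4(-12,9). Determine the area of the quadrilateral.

38

V_1→V_2: (-2)(4) − (6)(7) = -50
V_2→V_3: (6)(5) − (-10)(4) = 70
V_3→V_4: (-10)(9) − (-12)(5) = -30
V_4→V_1: (-12)(7) − (-2)(9) = -66
Σ = -76
Area = |Σ|/2 = 38.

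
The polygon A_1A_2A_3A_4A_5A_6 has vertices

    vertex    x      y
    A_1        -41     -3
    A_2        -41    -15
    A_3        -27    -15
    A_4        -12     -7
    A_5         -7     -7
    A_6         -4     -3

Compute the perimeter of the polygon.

90

|A_1A_2| = √((0)² + (-12)²) = √144 = 12
|A_2A_3| = √((14)² + (0)²) = √196 = 14
|A_3A_4| = √((15)² + (8)²) = √289 = 17
|A_4A_5| = √((5)² + (0)²) = √25 = 5
|A_5A_6| = √((3)² + (4)²) = √25 = 5
|A_6A_1| = √((-37)² + (0)²) = √1369 = 37
Perimeter = 12 + 14 + 17 + 5 + 5 + 37 = 90.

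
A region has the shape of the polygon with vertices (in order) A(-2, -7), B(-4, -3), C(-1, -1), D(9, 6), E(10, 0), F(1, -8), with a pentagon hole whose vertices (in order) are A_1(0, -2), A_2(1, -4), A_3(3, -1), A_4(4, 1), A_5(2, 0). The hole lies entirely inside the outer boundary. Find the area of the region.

Outer boundary:
Apply the shoelace formula: 2A = Σ (x_i·y_{i+1} − x_{i+1}·y_i), indices taken mod 6.
Σ = (-22) + (1) + (3) + (-60) + (-80) + (-23) = -181
Area = |Σ|/2 = 90.5.
Hole:
A_1→A_2: (0)(-4) − (1)(-2) = 2
A_2→A_3: (1)(-1) − (3)(-4) = 11
A_3→A_4: (3)(1) − (4)(-1) = 7
A_4→A_5: (4)(0) − (2)(1) = -2
A_5→A_1: (2)(-2) − (0)(0) = -4
Σ = 14
Area = |Σ|/2 = 7.
Net area = 90.5 − 7 = 83.5.

83.5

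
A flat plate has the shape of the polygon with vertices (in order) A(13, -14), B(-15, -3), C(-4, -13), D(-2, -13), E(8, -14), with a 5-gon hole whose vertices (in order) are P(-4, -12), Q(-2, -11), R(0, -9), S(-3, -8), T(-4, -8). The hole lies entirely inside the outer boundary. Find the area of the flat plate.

Outer boundary:
Apply the shoelace (surveyor's) formula: 2A = Σ (x_i·y_{i+1} − x_{i+1}·y_i), indices taken mod 5.
Cross-terms: -249, 183, 26, 132, 70  ⇒  Σ = 162
Area = |Σ|/2 = 81.
Hole:
Σ = (20) + (18) + (-27) + (-8) + (16) = 19
Area = |Σ|/2 = 9.5.
Net area = 81 − 9.5 = 71.5.

71.5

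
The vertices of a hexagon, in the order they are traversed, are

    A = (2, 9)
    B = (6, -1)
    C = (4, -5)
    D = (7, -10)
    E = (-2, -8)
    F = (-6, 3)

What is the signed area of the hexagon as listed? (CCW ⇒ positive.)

Apply the shoelace (surveyor's) formula: 2A = Σ (x_i·y_{i+1} − x_{i+1}·y_i), indices taken mod 6.
Σ = (-56) + (-26) + (-5) + (-76) + (-54) + (-60) = -277
Signed area = Σ/2 = -138.5 (negative ⇒ clockwise traversal).

-138.5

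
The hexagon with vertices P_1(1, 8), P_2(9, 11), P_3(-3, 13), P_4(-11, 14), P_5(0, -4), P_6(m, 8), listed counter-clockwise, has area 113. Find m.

The doubled signed area Σ (x_i y_{i+1} − x_{i+1} y_i) is linear in m.
With m=0 it equals 226; the coefficient of m is 12 (from the two edges through P_6).
So 12·m + 226 = 2·113 = 226 ⇒ m = 0.

0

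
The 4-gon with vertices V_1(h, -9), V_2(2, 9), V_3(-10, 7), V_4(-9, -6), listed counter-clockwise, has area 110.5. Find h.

-7

The doubled signed area Σ (x_i y_{i+1} − x_{i+1} y_i) is linear in h.
With h=0 it equals 326; the coefficient of h is 15 (from the two edges through V_1).
So 15·h + 326 = 2·110.5 = 221 ⇒ h = -7.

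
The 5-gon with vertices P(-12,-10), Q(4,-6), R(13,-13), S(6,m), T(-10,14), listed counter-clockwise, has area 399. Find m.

10

Write out the shoelace sum; only the two edges meeting at S involve m:
2·Area = [(13·m − 6·(-13)) + (6·14 − (-10)·m)] + 406
       = 23·m + 568 = 798
⇒ m = 10.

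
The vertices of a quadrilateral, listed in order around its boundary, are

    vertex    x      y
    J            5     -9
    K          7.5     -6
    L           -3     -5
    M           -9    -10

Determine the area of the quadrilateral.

49

Σ = (37.5) + (-55.5) + (-15) + (131) = 98
Area = |Σ|/2 = 49.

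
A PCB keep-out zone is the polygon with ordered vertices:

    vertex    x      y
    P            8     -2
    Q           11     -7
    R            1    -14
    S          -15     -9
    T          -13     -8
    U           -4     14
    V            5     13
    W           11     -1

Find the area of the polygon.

Apply Gauss's area formula: 2A = Σ (x_i·y_{i+1} − x_{i+1}·y_i), indices taken mod 8.
P→Q: (8)(-7) − (11)(-2) = -34
Q→R: (11)(-14) − (1)(-7) = -147
R→S: (1)(-9) − (-15)(-14) = -219
S→T: (-15)(-8) − (-13)(-9) = 3
T→U: (-13)(14) − (-4)(-8) = -214
U→V: (-4)(13) − (5)(14) = -122
V→W: (5)(-1) − (11)(13) = -148
W→P: (11)(-2) − (8)(-1) = -14
Σ = -895
Area = |Σ|/2 = 447.5.

447.5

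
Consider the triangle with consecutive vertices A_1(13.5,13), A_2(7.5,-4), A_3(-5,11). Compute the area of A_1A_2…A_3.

Apply the shoelace (surveyor's) formula: 2A = Σ (x_i·y_{i+1} − x_{i+1}·y_i), indices taken mod 3.
A_1→A_2: (13.5)(-4) − (7.5)(13) = -151.5
A_2→A_3: (7.5)(11) − (-5)(-4) = 62.5
A_3→A_1: (-5)(13) − (13.5)(11) = -213.5
Σ = -302.5
Area = |Σ|/2 = 151.25.

151.25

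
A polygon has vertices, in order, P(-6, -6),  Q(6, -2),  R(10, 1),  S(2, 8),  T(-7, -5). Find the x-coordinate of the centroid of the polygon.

Apply the shoelace (surveyor's) formula. First the cross-terms c_i = x_i·y_{i+1} − x_{i+1}·y_i:
  48, 26, 78, 46, 12  ⇒  2A = 210, A = 105.
Then Σ (x_i + x_{i+1})·c_i = 966, so x̄ = 966 / (6·105) = 23/15.

23/15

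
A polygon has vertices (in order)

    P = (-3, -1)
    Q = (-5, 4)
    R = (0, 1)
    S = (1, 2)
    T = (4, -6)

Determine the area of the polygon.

Apply the shoelace formula: 2A = Σ (x_i·y_{i+1} − x_{i+1}·y_i), indices taken mod 5.
Σ = (-17) + (-5) + (-1) + (-14) + (-22) = -59
Area = |Σ|/2 = 29.5.

29.5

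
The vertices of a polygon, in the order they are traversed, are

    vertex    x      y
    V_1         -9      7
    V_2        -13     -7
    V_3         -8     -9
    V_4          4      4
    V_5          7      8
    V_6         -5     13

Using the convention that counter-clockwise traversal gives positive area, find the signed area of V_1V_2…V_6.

Apply the shoelace (surveyor's) formula: 2A = Σ (x_i·y_{i+1} − x_{i+1}·y_i), indices taken mod 6.
Σ = (154) + (61) + (4) + (4) + (131) + (82) = 436
Signed area = Σ/2 = 218 (positive ⇒ counter-clockwise traversal).

218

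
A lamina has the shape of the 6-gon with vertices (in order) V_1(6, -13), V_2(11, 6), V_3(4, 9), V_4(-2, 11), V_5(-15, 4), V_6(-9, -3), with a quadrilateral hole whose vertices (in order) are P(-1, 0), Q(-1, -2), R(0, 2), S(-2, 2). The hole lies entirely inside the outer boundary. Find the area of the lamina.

Outer boundary:
Apply the shoelace formula: 2A = Σ (x_i·y_{i+1} − x_{i+1}·y_i), indices taken mod 6.
Σ = (179) + (75) + (62) + (157) + (81) + (135) = 689
Area = |Σ|/2 = 344.5.
Hole:
Apply the shoelace formula: 2A = Σ (x_i·y_{i+1} − x_{i+1}·y_i), indices taken mod 4.
Σ = (2) + (-2) + (4) + (2) = 6
Area = |Σ|/2 = 3.
Net area = 344.5 − 3 = 341.5.

341.5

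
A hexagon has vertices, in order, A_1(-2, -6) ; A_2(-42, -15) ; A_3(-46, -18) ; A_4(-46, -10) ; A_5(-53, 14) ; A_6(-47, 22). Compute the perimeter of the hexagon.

142

|A_1A_2| = √((-40)² + (-9)²) = √1681 = 41
|A_2A_3| = √((-4)² + (-3)²) = √25 = 5
|A_3A_4| = √((0)² + (8)²) = √64 = 8
|A_4A_5| = √((-7)² + (24)²) = √625 = 25
|A_5A_6| = √((6)² + (8)²) = √100 = 10
|A_6A_1| = √((45)² + (-28)²) = √2809 = 53
Perimeter = 41 + 5 + 8 + 25 + 10 + 53 = 142.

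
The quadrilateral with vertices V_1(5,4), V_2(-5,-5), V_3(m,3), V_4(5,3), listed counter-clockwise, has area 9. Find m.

The doubled signed area Σ (x_i y_{i+1} − x_{i+1} y_i) is linear in m.
With m=0 it equals -30; the coefficient of m is 8 (from the two edges through V_3).
So 8·m + -30 = 2·9 = 18 ⇒ m = 6.

6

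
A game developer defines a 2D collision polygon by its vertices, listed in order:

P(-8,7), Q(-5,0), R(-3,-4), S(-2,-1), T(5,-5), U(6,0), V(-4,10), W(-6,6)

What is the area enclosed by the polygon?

98.5

Cross-terms: 35, 20, -5, 15, 30, 60, 36, 6  ⇒  Σ = 197
Area = |Σ|/2 = 98.5.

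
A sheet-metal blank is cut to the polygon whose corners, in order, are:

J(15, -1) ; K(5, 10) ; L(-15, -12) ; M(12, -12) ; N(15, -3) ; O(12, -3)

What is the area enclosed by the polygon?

Apply the surveyor's formula: 2A = Σ (x_i·y_{i+1} − x_{i+1}·y_i), indices taken mod 6.
Cross-terms: 155, 90, 324, 144, -9, 33  ⇒  Σ = 737
Area = |Σ|/2 = 368.5.

368.5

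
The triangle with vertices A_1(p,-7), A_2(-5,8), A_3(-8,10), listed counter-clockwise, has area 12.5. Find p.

5

Write out the shoelace sum; only the two edges meeting at A_1 involve p:
2·Area = [((-8)·(-7) − p·10) + (p·8 − (-5)·(-7))] + 14
       = -2·p + 35 = 25
⇒ p = 5.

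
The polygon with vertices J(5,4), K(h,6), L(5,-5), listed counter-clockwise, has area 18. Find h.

Write out the shoelace sum; only the two edges meeting at K involve h:
2·Area = [(5·6 − h·4) + (h·(-5) − 5·6)] + 45
       = -9·h + 45 = 36
⇒ h = 1.

1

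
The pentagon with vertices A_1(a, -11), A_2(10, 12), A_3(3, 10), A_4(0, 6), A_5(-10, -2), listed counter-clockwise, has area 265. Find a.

12

The doubled signed area Σ (x_i y_{i+1} − x_{i+1} y_i) is linear in a.
With a=0 it equals 362; the coefficient of a is 14 (from the two edges through A_1).
So 14·a + 362 = 2·265 = 530 ⇒ a = 12.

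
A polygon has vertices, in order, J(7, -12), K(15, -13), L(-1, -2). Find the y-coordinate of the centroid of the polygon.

-9

Apply the surveyor's formula. First the cross-terms c_i = x_i·y_{i+1} − x_{i+1}·y_i:
  89, -43, 26  ⇒  2A = 72, A = 36.
Then Σ (y_i + y_{i+1})·c_i = -1944, so ȳ = -1944 / (6·36) = -9.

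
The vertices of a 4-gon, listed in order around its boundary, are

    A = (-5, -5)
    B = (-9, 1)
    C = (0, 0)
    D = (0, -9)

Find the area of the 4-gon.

Σ = (-50) + (0) + (0) + (-45) = -95
Area = |Σ|/2 = 47.5.

47.5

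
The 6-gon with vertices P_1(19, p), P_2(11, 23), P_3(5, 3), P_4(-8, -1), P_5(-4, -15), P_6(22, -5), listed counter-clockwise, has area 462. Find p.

The doubled signed area Σ (x_i y_{i+1} − x_{i+1} y_i) is linear in p.
With p=0 it equals 935; the coefficient of p is 11 (from the two edges through P_1).
So 11·p + 935 = 2·462 = 924 ⇒ p = -1.

-1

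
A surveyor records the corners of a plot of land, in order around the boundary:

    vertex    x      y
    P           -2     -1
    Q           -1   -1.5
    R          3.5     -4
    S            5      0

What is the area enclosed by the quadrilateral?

P→Q: (-2)(-1.5) − (-1)(-1) = 2
Q→R: (-1)(-4) − (3.5)(-1.5) = 9.25
R→S: (3.5)(0) − (5)(-4) = 20
S→P: (5)(-1) − (-2)(0) = -5
Σ = 26.25
Area = |Σ|/2 = 13.125.

13.125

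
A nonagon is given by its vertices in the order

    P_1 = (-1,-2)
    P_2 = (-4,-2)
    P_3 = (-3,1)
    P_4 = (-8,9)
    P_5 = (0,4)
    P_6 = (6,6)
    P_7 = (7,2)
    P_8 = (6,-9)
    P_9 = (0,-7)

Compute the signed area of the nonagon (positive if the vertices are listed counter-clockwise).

Apply Gauss's area formula: 2A = Σ (x_i·y_{i+1} − x_{i+1}·y_i), indices taken mod 9.
P_1→P_2: (-1)(-2) − (-4)(-2) = -6
P_2→P_3: (-4)(1) − (-3)(-2) = -10
P_3→P_4: (-3)(9) − (-8)(1) = -19
P_4→P_5: (-8)(4) − (0)(9) = -32
P_5→P_6: (0)(6) − (6)(4) = -24
P_6→P_7: (6)(2) − (7)(6) = -30
P_7→P_8: (7)(-9) − (6)(2) = -75
P_8→P_9: (6)(-7) − (0)(-9) = -42
P_9→P_1: (0)(-2) − (-1)(-7) = -7
Σ = -245
Signed area = Σ/2 = -122.5 (negative ⇒ clockwise traversal).

-122.5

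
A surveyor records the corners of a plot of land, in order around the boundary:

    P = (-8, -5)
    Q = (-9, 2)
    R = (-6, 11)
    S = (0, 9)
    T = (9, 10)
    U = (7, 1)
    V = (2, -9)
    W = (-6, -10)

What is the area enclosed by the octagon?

Apply the shoelace (surveyor's) formula: 2A = Σ (x_i·y_{i+1} − x_{i+1}·y_i), indices taken mod 8.
Σ = (-61) + (-87) + (-54) + (-81) + (-61) + (-65) + (-74) + (-50) = -533
Area = |Σ|/2 = 266.5.

266.5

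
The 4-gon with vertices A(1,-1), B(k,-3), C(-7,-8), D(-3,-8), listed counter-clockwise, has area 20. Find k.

-3

The doubled signed area Σ (x_i y_{i+1} − x_{i+1} y_i) is linear in k.
With k=0 it equals 19; the coefficient of k is -7 (from the two edges through B).
So -7·k + 19 = 2·20 = 40 ⇒ k = -3.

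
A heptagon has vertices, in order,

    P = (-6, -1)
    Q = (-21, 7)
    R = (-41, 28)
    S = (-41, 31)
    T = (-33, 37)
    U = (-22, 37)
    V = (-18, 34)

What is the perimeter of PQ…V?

112

|PQ| = √((-15)² + (8)²) = √289 = 17
|QR| = √((-20)² + (21)²) = √841 = 29
|RS| = √((0)² + (3)²) = √9 = 3
|ST| = √((8)² + (6)²) = √100 = 10
|TU| = √((11)² + (0)²) = √121 = 11
|UV| = √((4)² + (-3)²) = √25 = 5
|VP| = √((12)² + (-35)²) = √1369 = 37
Perimeter = 17 + 29 + 3 + 10 + 11 + 5 + 37 = 112.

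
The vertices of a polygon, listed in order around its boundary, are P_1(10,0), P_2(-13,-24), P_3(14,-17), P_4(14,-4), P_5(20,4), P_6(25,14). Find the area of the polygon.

Apply Gauss's area formula: 2A = Σ (x_i·y_{i+1} − x_{i+1}·y_i), indices taken mod 6.
Cross-terms: -240, 557, 182, 136, 180, -140  ⇒  Σ = 675
Area = |Σ|/2 = 337.5.

337.5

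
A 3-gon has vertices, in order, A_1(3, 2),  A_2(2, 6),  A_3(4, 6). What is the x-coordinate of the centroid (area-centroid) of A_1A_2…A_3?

Apply the shoelace formula. First the cross-terms c_i = x_i·y_{i+1} − x_{i+1}·y_i:
  14, -12, -10  ⇒  2A = -8, A = -4.
Then Σ (x_i + x_{i+1})·c_i = -72, so x̄ = -72 / (6·(-4)) = 3.

3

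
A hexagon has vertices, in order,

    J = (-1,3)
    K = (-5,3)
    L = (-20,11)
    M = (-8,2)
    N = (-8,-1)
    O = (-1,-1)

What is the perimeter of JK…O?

50

|JK| = √((-4)² + (0)²) = √16 = 4
|KL| = √((-15)² + (8)²) = √289 = 17
|LM| = √((12)² + (-9)²) = √225 = 15
|MN| = √((0)² + (-3)²) = √9 = 3
|NO| = √((7)² + (0)²) = √49 = 7
|OJ| = √((0)² + (4)²) = √16 = 4
Perimeter = 4 + 17 + 15 + 3 + 7 + 4 = 50.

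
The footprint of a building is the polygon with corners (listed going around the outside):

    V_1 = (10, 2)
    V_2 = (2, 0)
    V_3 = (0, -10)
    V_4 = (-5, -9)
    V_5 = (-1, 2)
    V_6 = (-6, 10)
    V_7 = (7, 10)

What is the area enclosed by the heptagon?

153.5

Apply Gauss's area formula: 2A = Σ (x_i·y_{i+1} − x_{i+1}·y_i), indices taken mod 7.
Cross-terms: -4, -20, -50, -19, 2, -130, -86  ⇒  Σ = -307
Area = |Σ|/2 = 153.5.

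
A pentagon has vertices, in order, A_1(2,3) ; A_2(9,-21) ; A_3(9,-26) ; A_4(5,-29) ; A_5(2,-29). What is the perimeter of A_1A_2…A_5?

|A_1A_2| = √((7)² + (-24)²) = √625 = 25
|A_2A_3| = √((0)² + (-5)²) = √25 = 5
|A_3A_4| = √((-4)² + (-3)²) = √25 = 5
|A_4A_5| = √((-3)² + (0)²) = √9 = 3
|A_5A_1| = √((0)² + (32)²) = √1024 = 32
Perimeter = 25 + 5 + 5 + 3 + 32 = 70.

70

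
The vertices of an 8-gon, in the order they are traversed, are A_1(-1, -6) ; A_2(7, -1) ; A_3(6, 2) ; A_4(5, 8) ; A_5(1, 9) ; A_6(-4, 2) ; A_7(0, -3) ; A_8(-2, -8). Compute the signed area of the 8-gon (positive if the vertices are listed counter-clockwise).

93

Apply the surveyor's formula: 2A = Σ (x_i·y_{i+1} − x_{i+1}·y_i), indices taken mod 8.
Σ = (43) + (20) + (38) + (37) + (38) + (12) + (-6) + (4) = 186
Signed area = Σ/2 = 93 (positive ⇒ counter-clockwise traversal).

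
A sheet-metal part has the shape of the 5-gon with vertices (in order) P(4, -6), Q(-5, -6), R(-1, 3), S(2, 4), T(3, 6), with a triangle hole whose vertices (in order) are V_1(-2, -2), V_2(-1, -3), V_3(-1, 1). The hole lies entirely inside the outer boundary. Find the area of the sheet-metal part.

61.5

Outer boundary:
Σ = (-54) + (-21) + (-10) + (0) + (-42) = -127
Area = |Σ|/2 = 63.5.
Hole:
Σ = (4) + (-4) + (4) = 4
Area = |Σ|/2 = 2.
Net area = 63.5 − 2 = 61.5.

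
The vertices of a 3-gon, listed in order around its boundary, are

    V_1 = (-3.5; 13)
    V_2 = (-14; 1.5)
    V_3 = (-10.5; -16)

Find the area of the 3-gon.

Cross-terms: 176.75, 239.75, -192.5  ⇒  Σ = 224
Area = |Σ|/2 = 112.

112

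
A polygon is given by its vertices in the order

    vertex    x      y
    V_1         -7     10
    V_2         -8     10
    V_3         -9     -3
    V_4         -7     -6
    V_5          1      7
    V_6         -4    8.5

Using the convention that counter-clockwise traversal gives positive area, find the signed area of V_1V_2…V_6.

Apply the surveyor's formula: 2A = Σ (x_i·y_{i+1} − x_{i+1}·y_i), indices taken mod 6.
V_1→V_2: (-7)(10) − (-8)(10) = 10
V_2→V_3: (-8)(-3) − (-9)(10) = 114
V_3→V_4: (-9)(-6) − (-7)(-3) = 33
V_4→V_5: (-7)(7) − (1)(-6) = -43
V_5→V_6: (1)(8.5) − (-4)(7) = 36.5
V_6→V_1: (-4)(10) − (-7)(8.5) = 19.5
Σ = 170
Signed area = Σ/2 = 85 (positive ⇒ counter-clockwise traversal).

85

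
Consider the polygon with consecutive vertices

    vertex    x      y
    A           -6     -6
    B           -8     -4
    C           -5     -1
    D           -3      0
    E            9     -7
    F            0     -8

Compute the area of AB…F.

Cross-terms: -24, -12, -3, 21, -72, -48  ⇒  Σ = -138
Area = |Σ|/2 = 69.

69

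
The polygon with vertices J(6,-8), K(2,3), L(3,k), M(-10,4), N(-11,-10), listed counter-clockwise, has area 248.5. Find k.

Write out the shoelace sum; only the two edges meeting at L involve k:
2·Area = [(2·k − 3·3) + (3·4 − (-10)·k)] + 326
       = 12·k + 329 = 497
⇒ k = 14.

14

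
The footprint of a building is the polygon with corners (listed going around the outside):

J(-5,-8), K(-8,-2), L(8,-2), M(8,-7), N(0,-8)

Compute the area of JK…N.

Apply Gauss's area formula: 2A = Σ (x_i·y_{i+1} − x_{i+1}·y_i), indices taken mod 5.
Σ = (-54) + (32) + (-40) + (-64) + (-40) = -166
Area = |Σ|/2 = 83.

83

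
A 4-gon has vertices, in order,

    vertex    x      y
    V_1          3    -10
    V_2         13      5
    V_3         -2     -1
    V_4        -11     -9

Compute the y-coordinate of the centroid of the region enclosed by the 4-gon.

Apply the shoelace (surveyor's) formula. First the cross-terms c_i = x_i·y_{i+1} − x_{i+1}·y_i:
  145, -3, 7, 137  ⇒  2A = 286, A = 143.
Then Σ (y_i + y_{i+1})·c_i = -3410, so ȳ = -3410 / (6·143) = -155/39.

-155/39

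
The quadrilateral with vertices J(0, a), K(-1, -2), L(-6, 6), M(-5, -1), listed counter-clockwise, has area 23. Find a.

The doubled signed area Σ (x_i y_{i+1} − x_{i+1} y_i) is linear in a.
With a=0 it equals 18; the coefficient of a is -4 (from the two edges through J).
So -4·a + 18 = 2·23 = 46 ⇒ a = -7.

-7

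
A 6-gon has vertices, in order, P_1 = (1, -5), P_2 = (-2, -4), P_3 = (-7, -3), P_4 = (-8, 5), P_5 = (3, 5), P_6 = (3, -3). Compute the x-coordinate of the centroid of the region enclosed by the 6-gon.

Apply the shoelace (surveyor's) formula. First the cross-terms c_i = x_i·y_{i+1} − x_{i+1}·y_i:
  -14, -22, -59, -55, -24, -12  ⇒  2A = -186, A = -93.
Then Σ (x_i + x_{i+1})·c_i = 1180, so x̄ = 1180 / (6·(-93)) = -590/279.

-590/279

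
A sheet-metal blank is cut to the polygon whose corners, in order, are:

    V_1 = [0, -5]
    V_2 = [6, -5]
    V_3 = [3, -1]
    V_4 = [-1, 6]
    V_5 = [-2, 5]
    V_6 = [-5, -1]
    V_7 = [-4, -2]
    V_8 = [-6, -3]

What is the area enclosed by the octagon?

Σ = (30) + (9) + (17) + (7) + (27) + (6) + (0) + (30) = 126
Area = |Σ|/2 = 63.

63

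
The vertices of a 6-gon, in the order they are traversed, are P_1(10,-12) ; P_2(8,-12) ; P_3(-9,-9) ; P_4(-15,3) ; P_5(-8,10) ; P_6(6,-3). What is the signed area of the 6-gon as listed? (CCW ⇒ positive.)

Apply the surveyor's formula: 2A = Σ (x_i·y_{i+1} − x_{i+1}·y_i), indices taken mod 6.
Cross-terms: -24, -180, -162, -126, -36, -42  ⇒  Σ = -570
Signed area = Σ/2 = -285 (negative ⇒ clockwise traversal).

-285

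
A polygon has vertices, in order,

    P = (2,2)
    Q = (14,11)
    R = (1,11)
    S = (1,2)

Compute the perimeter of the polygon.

38

|PQ| = √((12)² + (9)²) = √225 = 15
|QR| = √((-13)² + (0)²) = √169 = 13
|RS| = √((0)² + (-9)²) = √81 = 9
|SP| = √((1)² + (0)²) = √1 = 1
Perimeter = 15 + 13 + 9 + 1 = 38.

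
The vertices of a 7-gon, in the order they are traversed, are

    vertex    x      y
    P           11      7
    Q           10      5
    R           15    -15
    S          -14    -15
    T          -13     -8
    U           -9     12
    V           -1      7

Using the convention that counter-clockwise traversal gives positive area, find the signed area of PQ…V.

Apply the surveyor's formula: 2A = Σ (x_i·y_{i+1} − x_{i+1}·y_i), indices taken mod 7.
Cross-terms: -15, -225, -435, -83, -228, -51, -84  ⇒  Σ = -1121
Signed area = Σ/2 = -560.5 (negative ⇒ clockwise traversal).

-560.5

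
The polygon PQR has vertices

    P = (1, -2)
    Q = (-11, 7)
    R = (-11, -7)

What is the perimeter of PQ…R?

|PQ| = √((-12)² + (9)²) = √225 = 15
|QR| = √((0)² + (-14)²) = √196 = 14
|RP| = √((12)² + (5)²) = √169 = 13
Perimeter = 15 + 14 + 13 = 42.

42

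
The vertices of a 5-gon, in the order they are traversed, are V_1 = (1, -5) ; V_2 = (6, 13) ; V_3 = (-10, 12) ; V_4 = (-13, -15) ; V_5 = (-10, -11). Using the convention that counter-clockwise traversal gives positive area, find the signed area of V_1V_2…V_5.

Apply Gauss's area formula: 2A = Σ (x_i·y_{i+1} − x_{i+1}·y_i), indices taken mod 5.
Σ = (43) + (202) + (306) + (-7) + (61) = 605
Signed area = Σ/2 = 302.5 (positive ⇒ counter-clockwise traversal).

302.5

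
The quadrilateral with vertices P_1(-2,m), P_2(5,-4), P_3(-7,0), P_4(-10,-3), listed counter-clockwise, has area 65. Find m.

-9

Write out the shoelace sum; only the two edges meeting at P_1 involve m:
2·Area = [((-10)·m − (-2)·(-3)) + ((-2)·(-4) − 5·m)] + -7
       = -15·m + -5 = 130
⇒ m = -9.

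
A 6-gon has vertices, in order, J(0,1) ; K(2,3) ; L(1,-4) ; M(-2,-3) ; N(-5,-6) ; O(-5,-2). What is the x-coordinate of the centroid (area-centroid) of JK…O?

Apply Gauss's area formula. First the cross-terms c_i = x_i·y_{i+1} − x_{i+1}·y_i:
  -2, -11, -11, -3, -20, -5  ⇒  2A = -52, A = -26.
Then Σ (x_i + x_{i+1})·c_i = 220, so x̄ = 220 / (6·(-26)) = -55/39.

-55/39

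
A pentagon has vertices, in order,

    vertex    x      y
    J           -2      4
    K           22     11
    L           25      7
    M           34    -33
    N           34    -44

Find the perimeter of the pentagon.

|JK| = √((24)² + (7)²) = √625 = 25
|KL| = √((3)² + (-4)²) = √25 = 5
|LM| = √((9)² + (-40)²) = √1681 = 41
|MN| = √((0)² + (-11)²) = √121 = 11
|NJ| = √((-36)² + (48)²) = √3600 = 60
Perimeter = 25 + 5 + 41 + 11 + 60 = 142.

142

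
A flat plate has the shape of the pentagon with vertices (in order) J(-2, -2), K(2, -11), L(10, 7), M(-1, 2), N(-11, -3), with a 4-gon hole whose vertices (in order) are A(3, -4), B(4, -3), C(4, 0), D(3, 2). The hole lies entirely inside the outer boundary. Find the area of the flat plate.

Outer boundary:
Apply the shoelace (surveyor's) formula: 2A = Σ (x_i·y_{i+1} − x_{i+1}·y_i), indices taken mod 5.
J→K: (-2)(-11) − (2)(-2) = 26
K→L: (2)(7) − (10)(-11) = 124
L→M: (10)(2) − (-1)(7) = 27
M→N: (-1)(-3) − (-11)(2) = 25
N→J: (-11)(-2) − (-2)(-3) = 16
Σ = 218
Area = |Σ|/2 = 109.
Hole:
Σ = (7) + (12) + (8) + (-18) = 9
Area = |Σ|/2 = 4.5.
Net area = 109 − 4.5 = 104.5.

104.5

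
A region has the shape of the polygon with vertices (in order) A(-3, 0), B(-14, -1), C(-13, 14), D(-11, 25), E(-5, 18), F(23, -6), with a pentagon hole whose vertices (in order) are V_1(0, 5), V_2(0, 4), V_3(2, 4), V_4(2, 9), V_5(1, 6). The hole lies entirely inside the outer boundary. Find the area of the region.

421

Outer boundary:
Apply the surveyor's formula: 2A = Σ (x_i·y_{i+1} − x_{i+1}·y_i), indices taken mod 6.
A→B: (-3)(-1) − (-14)(0) = 3
B→C: (-14)(14) − (-13)(-1) = -209
C→D: (-13)(25) − (-11)(14) = -171
D→E: (-11)(18) − (-5)(25) = -73
E→F: (-5)(-6) − (23)(18) = -384
F→A: (23)(0) − (-3)(-6) = -18
Σ = -852
Area = |Σ|/2 = 426.
Hole:
Apply the surveyor's formula: 2A = Σ (x_i·y_{i+1} − x_{i+1}·y_i), indices taken mod 5.
Cross-terms: 0, -8, 10, 3, 5  ⇒  Σ = 10
Area = |Σ|/2 = 5.
Net area = 426 − 5 = 421.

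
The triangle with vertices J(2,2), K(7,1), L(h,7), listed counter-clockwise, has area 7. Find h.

-9

The doubled signed area Σ (x_i y_{i+1} − x_{i+1} y_i) is linear in h.
With h=0 it equals 23; the coefficient of h is 1 (from the two edges through L).
So 1·h + 23 = 2·7 = 14 ⇒ h = -9.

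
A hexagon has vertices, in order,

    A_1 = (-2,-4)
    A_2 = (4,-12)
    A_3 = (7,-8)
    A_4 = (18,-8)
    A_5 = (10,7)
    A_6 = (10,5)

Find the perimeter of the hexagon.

60

|A_1A_2| = √((6)² + (-8)²) = √100 = 10
|A_2A_3| = √((3)² + (4)²) = √25 = 5
|A_3A_4| = √((11)² + (0)²) = √121 = 11
|A_4A_5| = √((-8)² + (15)²) = √289 = 17
|A_5A_6| = √((0)² + (-2)²) = √4 = 2
|A_6A_1| = √((-12)² + (-9)²) = √225 = 15
Perimeter = 10 + 5 + 11 + 17 + 2 + 15 = 60.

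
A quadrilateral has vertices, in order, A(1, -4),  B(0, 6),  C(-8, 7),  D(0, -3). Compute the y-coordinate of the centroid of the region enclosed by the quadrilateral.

Apply the shoelace formula. First the cross-terms c_i = x_i·y_{i+1} − x_{i+1}·y_i:
  6, 48, 24, 3  ⇒  2A = 81, A = 40.5.
Then Σ (y_i + y_{i+1})·c_i = 711, so ȳ = 711 / (6·40.5) = 79/27.

79/27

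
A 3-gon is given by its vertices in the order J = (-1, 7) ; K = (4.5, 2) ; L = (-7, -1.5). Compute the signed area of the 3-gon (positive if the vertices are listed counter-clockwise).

-38.375

Σ = (-33.5) + (7.25) + (-50.5) = -76.75
Signed area = Σ/2 = -38.375 (negative ⇒ clockwise traversal).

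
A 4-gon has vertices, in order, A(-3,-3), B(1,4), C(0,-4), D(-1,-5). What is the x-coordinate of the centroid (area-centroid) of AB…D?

Apply the surveyor's formula. First the cross-terms c_i = x_i·y_{i+1} − x_{i+1}·y_i:
  -9, -4, -4, -12  ⇒  2A = -29, A = -14.5.
Then Σ (x_i + x_{i+1})·c_i = 66, so x̄ = 66 / (6·(-14.5)) = -22/29.

-22/29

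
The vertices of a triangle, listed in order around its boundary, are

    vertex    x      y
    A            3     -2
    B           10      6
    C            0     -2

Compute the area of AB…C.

A→B: (3)(6) − (10)(-2) = 38
B→C: (10)(-2) − (0)(6) = -20
C→A: (0)(-2) − (3)(-2) = 6
Σ = 24
Area = |Σ|/2 = 12.

12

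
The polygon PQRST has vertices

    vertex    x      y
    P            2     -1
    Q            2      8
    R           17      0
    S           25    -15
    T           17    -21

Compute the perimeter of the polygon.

|PQ| = √((0)² + (9)²) = √81 = 9
|QR| = √((15)² + (-8)²) = √289 = 17
|RS| = √((8)² + (-15)²) = √289 = 17
|ST| = √((-8)² + (-6)²) = √100 = 10
|TP| = √((-15)² + (20)²) = √625 = 25
Perimeter = 9 + 17 + 17 + 10 + 25 = 78.

78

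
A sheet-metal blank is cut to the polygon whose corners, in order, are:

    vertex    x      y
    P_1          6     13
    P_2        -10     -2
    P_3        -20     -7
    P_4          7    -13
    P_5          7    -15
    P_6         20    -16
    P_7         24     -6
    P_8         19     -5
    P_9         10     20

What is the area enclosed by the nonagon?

Apply the surveyor's formula: 2A = Σ (x_i·y_{i+1} − x_{i+1}·y_i), indices taken mod 9.
Σ = (118) + (30) + (309) + (-14) + (188) + (264) + (-6) + (430) + (10) = 1329
Area = |Σ|/2 = 664.5.

664.5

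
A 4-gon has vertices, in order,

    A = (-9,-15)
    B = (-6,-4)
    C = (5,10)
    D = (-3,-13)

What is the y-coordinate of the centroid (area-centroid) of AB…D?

Apply the shoelace (surveyor's) formula. First the cross-terms c_i = x_i·y_{i+1} − x_{i+1}·y_i:
  -54, -40, -35, -72  ⇒  2A = -201, A = -100.5.
Then Σ (y_i + y_{i+1})·c_i = 2907, so ȳ = 2907 / (6·(-100.5)) = -323/67.

-323/67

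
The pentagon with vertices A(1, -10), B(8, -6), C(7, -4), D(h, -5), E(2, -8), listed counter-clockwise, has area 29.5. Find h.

Write out the shoelace sum; only the two edges meeting at D involve h:
2·Area = [(7·(-5) − h·(-4)) + (h·(-8) − 2·(-5))] + 72
       = -4·h + 47 = 59
⇒ h = -3.

-3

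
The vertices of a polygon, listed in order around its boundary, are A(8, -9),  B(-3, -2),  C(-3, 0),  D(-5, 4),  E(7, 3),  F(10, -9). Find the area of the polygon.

Apply the shoelace (surveyor's) formula: 2A = Σ (x_i·y_{i+1} − x_{i+1}·y_i), indices taken mod 6.
Cross-terms: -43, -6, -12, -43, -93, -18  ⇒  Σ = -215
Area = |Σ|/2 = 107.5.

107.5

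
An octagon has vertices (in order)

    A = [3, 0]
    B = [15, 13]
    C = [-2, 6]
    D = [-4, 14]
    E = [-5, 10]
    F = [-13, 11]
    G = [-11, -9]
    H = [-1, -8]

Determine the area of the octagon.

Cross-terms: 39, 116, -4, 30, 75, 238, 79, 24  ⇒  Σ = 597
Area = |Σ|/2 = 298.5.

298.5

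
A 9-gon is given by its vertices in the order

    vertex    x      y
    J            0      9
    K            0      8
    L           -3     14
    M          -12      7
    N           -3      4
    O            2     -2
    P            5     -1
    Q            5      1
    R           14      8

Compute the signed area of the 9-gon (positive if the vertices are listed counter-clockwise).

156

Apply the shoelace (surveyor's) formula: 2A = Σ (x_i·y_{i+1} − x_{i+1}·y_i), indices taken mod 9.
Cross-terms: 0, 24, 147, -27, -2, 8, 10, 26, 126  ⇒  Σ = 312
Signed area = Σ/2 = 156 (positive ⇒ counter-clockwise traversal).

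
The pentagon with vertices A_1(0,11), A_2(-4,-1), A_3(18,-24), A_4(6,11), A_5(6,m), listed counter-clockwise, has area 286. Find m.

The doubled signed area Σ (x_i y_{i+1} − x_{i+1} y_i) is linear in m.
With m=0 it equals 500; the coefficient of m is 6 (from the two edges through A_5).
So 6·m + 500 = 2·286 = 572 ⇒ m = 12.

12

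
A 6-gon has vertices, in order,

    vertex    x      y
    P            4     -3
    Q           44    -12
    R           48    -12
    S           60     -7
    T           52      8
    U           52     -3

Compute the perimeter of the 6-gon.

134

|PQ| = √((40)² + (-9)²) = √1681 = 41
|QR| = √((4)² + (0)²) = √16 = 4
|RS| = √((12)² + (5)²) = √169 = 13
|ST| = √((-8)² + (15)²) = √289 = 17
|TU| = √((0)² + (-11)²) = √121 = 11
|UP| = √((-48)² + (0)²) = √2304 = 48
Perimeter = 41 + 4 + 13 + 17 + 11 + 48 = 134.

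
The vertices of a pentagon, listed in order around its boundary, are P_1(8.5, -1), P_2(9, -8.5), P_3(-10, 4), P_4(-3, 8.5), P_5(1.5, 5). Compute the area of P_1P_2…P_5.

Apply the surveyor's formula: 2A = Σ (x_i·y_{i+1} − x_{i+1}·y_i), indices taken mod 5.
Σ = (-63.25) + (-49) + (-73) + (-27.75) + (-44) = -257
Area = |Σ|/2 = 128.5.

128.5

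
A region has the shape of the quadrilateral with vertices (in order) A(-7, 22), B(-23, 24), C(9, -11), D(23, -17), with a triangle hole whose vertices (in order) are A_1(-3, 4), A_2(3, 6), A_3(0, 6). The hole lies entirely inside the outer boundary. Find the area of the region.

Outer boundary:
Σ = (338) + (37) + (100) + (387) = 862
Area = |Σ|/2 = 431.
Hole:
Σ = (-30) + (18) + (18) = 6
Area = |Σ|/2 = 3.
Net area = 431 − 3 = 428.

428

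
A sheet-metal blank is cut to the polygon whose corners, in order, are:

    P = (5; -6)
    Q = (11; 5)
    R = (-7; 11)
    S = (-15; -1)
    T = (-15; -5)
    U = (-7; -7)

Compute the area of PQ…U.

313

Apply the shoelace formula: 2A = Σ (x_i·y_{i+1} − x_{i+1}·y_i), indices taken mod 6.
Σ = (91) + (156) + (172) + (60) + (70) + (77) = 626
Area = |Σ|/2 = 313.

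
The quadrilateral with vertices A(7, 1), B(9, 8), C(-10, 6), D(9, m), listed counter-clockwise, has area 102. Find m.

The doubled signed area Σ (x_i y_{i+1} − x_{i+1} y_i) is linear in m.
With m=0 it equals 136; the coefficient of m is -17 (from the two edges through D).
So -17·m + 136 = 2·102 = 204 ⇒ m = -4.

-4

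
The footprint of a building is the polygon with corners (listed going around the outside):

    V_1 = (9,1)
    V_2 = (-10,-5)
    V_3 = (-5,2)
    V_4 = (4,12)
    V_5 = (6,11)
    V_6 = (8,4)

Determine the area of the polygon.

Cross-terms: -35, -45, -68, -28, -64, -28  ⇒  Σ = -268
Area = |Σ|/2 = 134.

134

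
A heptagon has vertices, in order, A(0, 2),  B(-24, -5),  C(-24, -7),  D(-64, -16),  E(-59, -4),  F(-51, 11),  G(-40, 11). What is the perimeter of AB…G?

150

|AB| = √((-24)² + (-7)²) = √625 = 25
|BC| = √((0)² + (-2)²) = √4 = 2
|CD| = √((-40)² + (-9)²) = √1681 = 41
|DE| = √((5)² + (12)²) = √169 = 13
|EF| = √((8)² + (15)²) = √289 = 17
|FG| = √((11)² + (0)²) = √121 = 11
|GA| = √((40)² + (-9)²) = √1681 = 41
Perimeter = 25 + 2 + 41 + 13 + 17 + 11 + 41 = 150.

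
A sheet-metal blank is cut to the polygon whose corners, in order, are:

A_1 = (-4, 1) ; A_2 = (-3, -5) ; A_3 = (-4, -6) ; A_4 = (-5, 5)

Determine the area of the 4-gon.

7

Apply the shoelace (surveyor's) formula: 2A = Σ (x_i·y_{i+1} − x_{i+1}·y_i), indices taken mod 4.
Σ = (23) + (-2) + (-50) + (15) = -14
Area = |Σ|/2 = 7.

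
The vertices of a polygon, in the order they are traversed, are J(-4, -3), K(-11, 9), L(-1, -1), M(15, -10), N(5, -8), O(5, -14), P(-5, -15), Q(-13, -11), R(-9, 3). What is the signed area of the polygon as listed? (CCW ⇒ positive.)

-254

J→K: (-4)(9) − (-11)(-3) = -69
K→L: (-11)(-1) − (-1)(9) = 20
L→M: (-1)(-10) − (15)(-1) = 25
M→N: (15)(-8) − (5)(-10) = -70
N→O: (5)(-14) − (5)(-8) = -30
O→P: (5)(-15) − (-5)(-14) = -145
P→Q: (-5)(-11) − (-13)(-15) = -140
Q→R: (-13)(3) − (-9)(-11) = -138
R→J: (-9)(-3) − (-4)(3) = 39
Σ = -508
Signed area = Σ/2 = -254 (negative ⇒ clockwise traversal).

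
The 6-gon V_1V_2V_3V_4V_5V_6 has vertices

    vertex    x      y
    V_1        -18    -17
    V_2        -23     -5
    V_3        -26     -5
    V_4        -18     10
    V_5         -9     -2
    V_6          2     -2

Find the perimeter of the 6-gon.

|V_1V_2| = √((-5)² + (12)²) = √169 = 13
|V_2V_3| = √((-3)² + (0)²) = √9 = 3
|V_3V_4| = √((8)² + (15)²) = √289 = 17
|V_4V_5| = √((9)² + (-12)²) = √225 = 15
|V_5V_6| = √((11)² + (0)²) = √121 = 11
|V_6V_1| = √((-20)² + (-15)²) = √625 = 25
Perimeter = 13 + 3 + 17 + 15 + 11 + 25 = 84.

84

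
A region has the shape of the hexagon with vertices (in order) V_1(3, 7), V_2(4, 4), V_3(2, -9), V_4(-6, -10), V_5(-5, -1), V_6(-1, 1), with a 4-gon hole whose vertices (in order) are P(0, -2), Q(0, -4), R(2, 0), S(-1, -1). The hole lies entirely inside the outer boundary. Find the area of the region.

93

Outer boundary:
Apply the shoelace (surveyor's) formula: 2A = Σ (x_i·y_{i+1} − x_{i+1}·y_i), indices taken mod 6.
Σ = (-16) + (-44) + (-74) + (-44) + (-6) + (-10) = -194
Area = |Σ|/2 = 97.
Hole:
Apply the shoelace formula: 2A = Σ (x_i·y_{i+1} − x_{i+1}·y_i), indices taken mod 4.
Σ = (0) + (8) + (-2) + (2) = 8
Area = |Σ|/2 = 4.
Net area = 97 − 4 = 93.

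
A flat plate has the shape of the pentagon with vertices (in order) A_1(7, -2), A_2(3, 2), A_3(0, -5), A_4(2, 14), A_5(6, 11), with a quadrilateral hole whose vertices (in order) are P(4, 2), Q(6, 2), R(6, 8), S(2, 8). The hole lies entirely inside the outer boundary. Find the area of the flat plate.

Outer boundary:
Apply the shoelace (surveyor's) formula: 2A = Σ (x_i·y_{i+1} − x_{i+1}·y_i), indices taken mod 5.
Σ = (20) + (-15) + (10) + (-62) + (-89) = -136
Area = |Σ|/2 = 68.
Hole:
P→Q: (4)(2) − (6)(2) = -4
Q→R: (6)(8) − (6)(2) = 36
R→S: (6)(8) − (2)(8) = 32
S→P: (2)(2) − (4)(8) = -28
Σ = 36
Area = |Σ|/2 = 18.
Net area = 68 − 18 = 50.

50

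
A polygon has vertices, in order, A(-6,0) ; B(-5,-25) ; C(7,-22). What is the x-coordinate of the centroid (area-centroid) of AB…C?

Apply the shoelace formula. First the cross-terms c_i = x_i·y_{i+1} − x_{i+1}·y_i:
  150, 285, -132  ⇒  2A = 303, A = 151.5.
Then Σ (x_i + x_{i+1})·c_i = -1212, so x̄ = -1212 / (6·151.5) = -4/3.

-4/3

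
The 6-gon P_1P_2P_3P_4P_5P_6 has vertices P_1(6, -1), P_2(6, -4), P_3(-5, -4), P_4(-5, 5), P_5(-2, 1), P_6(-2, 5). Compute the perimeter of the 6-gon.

42

|P_1P_2| = √((0)² + (-3)²) = √9 = 3
|P_2P_3| = √((-11)² + (0)²) = √121 = 11
|P_3P_4| = √((0)² + (9)²) = √81 = 9
|P_4P_5| = √((3)² + (-4)²) = √25 = 5
|P_5P_6| = √((0)² + (4)²) = √16 = 4
|P_6P_1| = √((8)² + (-6)²) = √100 = 10
Perimeter = 3 + 11 + 9 + 5 + 4 + 10 = 42.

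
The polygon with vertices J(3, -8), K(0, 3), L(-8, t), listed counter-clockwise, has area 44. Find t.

The doubled signed area Σ (x_i y_{i+1} − x_{i+1} y_i) is linear in t.
With t=0 it equals 97; the coefficient of t is -3 (from the two edges through L).
So -3·t + 97 = 2·44 = 88 ⇒ t = 3.

3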